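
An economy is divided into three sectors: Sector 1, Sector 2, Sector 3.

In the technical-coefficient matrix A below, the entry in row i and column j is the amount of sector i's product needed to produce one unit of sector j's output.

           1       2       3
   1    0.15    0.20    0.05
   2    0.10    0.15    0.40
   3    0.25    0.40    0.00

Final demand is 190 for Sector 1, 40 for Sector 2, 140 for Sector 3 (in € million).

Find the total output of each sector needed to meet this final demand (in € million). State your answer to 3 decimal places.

I − A =
  [   0.85    -0.20    -0.05]
  [  -0.10     0.85    -0.40]
  [  -0.25    -0.40     1.00]
Cofactors of I−A, C_ij = (−1)^(i+j)·(minor ij) (rows/columns in the sector order above):
  C_11 = (0.85)(1.00) − (-0.40)(-0.40) = 0.6900
  C_12 = −[(-0.10)(1.00) − (-0.40)(-0.25)] = 0.2000
  C_13 = (-0.10)(-0.40) − (0.85)(-0.25) = 0.2525
  C_21 = −[(-0.20)(1.00) − (-0.05)(-0.40)] = 0.2200
  C_22 = (0.85)(1.00) − (-0.05)(-0.25) = 0.8375
  C_23 = −[(0.85)(-0.40) − (-0.20)(-0.25)] = 0.3900
  C_31 = (-0.20)(-0.40) − (-0.05)(0.85) = 0.1225
  C_32 = −[(0.85)(-0.40) − (-0.05)(-0.10)] = 0.3450
  C_33 = (0.85)(0.85) − (-0.20)(-0.10) = 0.7025
det(I−A) = Σ_j (I−A)_1j·C_1j = (0.85)(0.6900) + (-0.20)(0.2000) + (-0.05)(0.2525) = 0.533875
adj(I−A) = Cᵀ =
  [ 0.6900   0.2200   0.1225]
  [ 0.2000   0.8375   0.3450]
  [ 0.2525   0.3900   0.7025]
(I − A)⁻¹ = adj(I−A) / det(I−A) ≈
  [   1.2924     0.4121     0.2295]
  [   0.3746     1.5687     0.6462]
  [   0.4730     0.7305     1.3159]
x = (I − A)⁻¹ d = adj(I−A)·d / det(I−A), with det(I−A) = 0.533875:
  x_1 = (0.6900·190 + 0.2200·40 + 0.1225·140) / 0.533875 = 157.05 / 0.533875 ≈ 294.170
  x_2 = (0.2000·190 + 0.8375·40 + 0.3450·140) / 0.533875 = 119.80 / 0.533875 ≈ 224.397
  x_3 = (0.2525·190 + 0.3900·40 + 0.7025·140) / 0.533875 = 161.925 / 0.533875 ≈ 303.301

x_1 = 294.170, x_2 = 224.397, x_3 = 303.301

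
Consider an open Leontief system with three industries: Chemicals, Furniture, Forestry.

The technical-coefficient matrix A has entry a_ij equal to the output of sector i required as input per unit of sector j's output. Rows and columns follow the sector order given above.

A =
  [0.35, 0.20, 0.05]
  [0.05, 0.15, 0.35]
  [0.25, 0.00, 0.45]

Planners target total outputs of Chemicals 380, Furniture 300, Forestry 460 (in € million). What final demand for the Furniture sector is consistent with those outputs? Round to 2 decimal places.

d_2 = 75.00

I − A =
  [   0.65    -0.20    -0.05]
  [  -0.05     0.85    -0.35]
  [  -0.25     0.00     0.55]
d = (I − A) x:
  d_1 = (+0.65)·380 + (-0.20)·300 + (-0.05)·460 = 164.00
  d_2 = (-0.05)·380 + (+0.85)·300 + (-0.35)·460 = 75.00
  d_3 = (-0.25)·380 + (+0.00)·300 + (+0.55)·460 = 158.00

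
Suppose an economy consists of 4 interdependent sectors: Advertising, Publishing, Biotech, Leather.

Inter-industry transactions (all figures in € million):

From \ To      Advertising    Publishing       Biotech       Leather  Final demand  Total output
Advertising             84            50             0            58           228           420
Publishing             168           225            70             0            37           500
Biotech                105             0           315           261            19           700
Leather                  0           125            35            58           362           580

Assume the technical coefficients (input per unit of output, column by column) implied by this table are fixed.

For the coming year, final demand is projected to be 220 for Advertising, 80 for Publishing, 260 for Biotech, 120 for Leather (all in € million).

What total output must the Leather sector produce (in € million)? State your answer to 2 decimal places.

Technical coefficients a_ij = z_ij / X_j:
  a_11 = 84/420 = 0.20, a_21 = 168/420 = 0.40, a_31 = 105/420 = 0.25, a_41 = 0/420 = 0.00
  a_12 = 50/500 = 0.10, a_22 = 225/500 = 0.45, a_32 = 0/500 = 0.00, a_42 = 125/500 = 0.25
  a_13 = 0/700 = 0.00, a_23 = 70/700 = 0.10, a_33 = 315/700 = 0.45, a_43 = 35/700 = 0.05
  a_14 = 58/580 = 0.10, a_24 = 0/580 = 0.00, a_34 = 261/580 = 0.45, a_44 = 58/580 = 0.10
I − A =
  [   0.80    -0.10     0.00    -0.10]
  [  -0.40     0.55    -0.10     0.00]
  [  -0.25     0.00     0.55    -0.45]
  [   0.00    -0.25    -0.05     0.90]
Compute the cofactors C_ij = (−1)^(i+j)·(3×3 minor ij) of I−A; the adjugate is their transpose:
adj(I−A) = Cᵀ =
  [ 0.248625   0.061000   0.014250   0.034750]
  [ 0.211500   0.376750   0.074000   0.060500]
  [ 0.168750   0.118750   0.350000   0.193750]
  [ 0.068125   0.111250   0.040000   0.217500]
det(I−A) = Σ_j (I−A)_1j·C_1j = (0.80)(0.248625) + (-0.10)(0.211500) + (0.00)(0.168750) + (-0.10)(0.068125) = 0.1709375
(I − A)⁻¹ = adj(I−A) / det(I−A) ≈
  [   1.4545     0.3569     0.0834     0.2033]
  [   1.2373     2.2040     0.4329     0.3539]
  [   0.9872     0.6947     2.0475     1.1335]
  [   0.3985     0.6508     0.2340     1.2724]
x = (I − A)⁻¹ d = adj(I−A)·d / det(I−A), with det(I−A) = 0.1709375:
  x_1 = (0.248625·220 + 0.061000·80 + 0.014250·260 + 0.034750·120) / 0.1709375 = 67.4525 / 0.1709375 ≈ 394.60
  x_2 = (0.211500·220 + 0.376750·80 + 0.074000·260 + 0.060500·120) / 0.1709375 = 103.17 / 0.1709375 ≈ 603.55
  x_3 = (0.168750·220 + 0.118750·80 + 0.350000·260 + 0.193750·120) / 0.1709375 = 160.875 / 0.1709375 ≈ 941.13
  x_4 = (0.068125·220 + 0.111250·80 + 0.040000·260 + 0.217500·120) / 0.1709375 = 60.3875 / 0.1709375 ≈ 353.27

x_4 = 353.27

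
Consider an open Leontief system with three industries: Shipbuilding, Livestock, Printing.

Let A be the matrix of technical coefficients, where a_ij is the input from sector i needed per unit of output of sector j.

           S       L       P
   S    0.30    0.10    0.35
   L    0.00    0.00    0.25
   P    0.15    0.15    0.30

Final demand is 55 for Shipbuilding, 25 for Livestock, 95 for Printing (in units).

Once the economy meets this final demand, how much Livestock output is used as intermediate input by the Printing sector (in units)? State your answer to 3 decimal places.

I − A =
  [   0.70    -0.10    -0.35]
  [   0.00     1.00    -0.25]
  [  -0.15    -0.15     0.70]
Cofactors of I−A, C_ij = (−1)^(i+j)·(minor ij) (rows/columns in the sector order above):
  C_11 = (1.00)(0.70) − (-0.25)(-0.15) = 0.6625
  C_12 = −[(0.00)(0.70) − (-0.25)(-0.15)] = 0.0375
  C_13 = (0.00)(-0.15) − (1.00)(-0.15) = 0.1500
  C_21 = −[(-0.10)(0.70) − (-0.35)(-0.15)] = 0.1225
  C_22 = (0.70)(0.70) − (-0.35)(-0.15) = 0.4375
  C_23 = −[(0.70)(-0.15) − (-0.10)(-0.15)] = 0.1200
  C_31 = (-0.10)(-0.25) − (-0.35)(1.00) = 0.3750
  C_32 = −[(0.70)(-0.25) − (-0.35)(0.00)] = 0.1750
  C_33 = (0.70)(1.00) − (-0.10)(0.00) = 0.7000
det(I−A) = Σ_j (I−A)_1j·C_1j = (0.70)(0.6625) + (-0.10)(0.0375) + (-0.35)(0.1500) = 0.4075
adj(I−A) = Cᵀ =
  [ 0.6625   0.1225   0.3750]
  [ 0.0375   0.4375   0.1750]
  [ 0.1500   0.1200   0.7000]
(I − A)⁻¹ = adj(I−A) / det(I−A) ≈
  [   1.6258     0.3006     0.9202]
  [   0.0920     1.0736     0.4294]
  [   0.3681     0.2945     1.7178]
First solve x = (I − A)⁻¹ d = adj(I−A)·d / det(I−A); in particular x_P = (0.1500·55 + 0.1200·25 + 0.7000·95) / 0.4075 = 77.75 / 0.4075 ≈ 190.79755.
Intermediate flow from L to P: z_LP = a_LP · x_P = 0.25 × 77.75 / 0.4075 = 19.4375 / 0.4075 ≈ 47.699.

z_LP = 47.699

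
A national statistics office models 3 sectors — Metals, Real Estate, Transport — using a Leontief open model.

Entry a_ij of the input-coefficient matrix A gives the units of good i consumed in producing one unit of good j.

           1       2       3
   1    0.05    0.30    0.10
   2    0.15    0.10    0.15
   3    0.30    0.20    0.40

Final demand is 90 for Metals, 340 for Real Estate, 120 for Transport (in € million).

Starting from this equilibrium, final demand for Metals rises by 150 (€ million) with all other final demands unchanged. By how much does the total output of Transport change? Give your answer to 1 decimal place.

Δx_3 = 108.7

I − A =
  [   0.95    -0.30    -0.10]
  [  -0.15     0.90    -0.15]
  [  -0.30    -0.20     0.60]
Cofactors of I−A, C_ij = (−1)^(i+j)·(minor ij) (rows/columns in the sector order above):
  C_11 = (0.90)(0.60) − (-0.15)(-0.20) = 0.5100
  C_12 = −[(-0.15)(0.60) − (-0.15)(-0.30)] = 0.1350
  C_13 = (-0.15)(-0.20) − (0.90)(-0.30) = 0.3000
  C_21 = −[(-0.30)(0.60) − (-0.10)(-0.20)] = 0.2000
  C_22 = (0.95)(0.60) − (-0.10)(-0.30) = 0.5400
  C_23 = −[(0.95)(-0.20) − (-0.30)(-0.30)] = 0.2800
  C_31 = (-0.30)(-0.15) − (-0.10)(0.90) = 0.1350
  C_32 = −[(0.95)(-0.15) − (-0.10)(-0.15)] = 0.1575
  C_33 = (0.95)(0.90) − (-0.30)(-0.15) = 0.8100
det(I−A) = Σ_j (I−A)_1j·C_1j = (0.95)(0.5100) + (-0.30)(0.1350) + (-0.10)(0.3000) = 0.4140
adj(I−A) = Cᵀ =
  [ 0.5100   0.2000   0.1350]
  [ 0.1350   0.5400   0.1575]
  [ 0.3000   0.2800   0.8100]
(I − A)⁻¹ = adj(I−A) / det(I−A) ≈
  [   1.2319     0.4831     0.3261]
  [   0.3261     1.3043     0.3804]
  [   0.7246     0.6763     1.9565]
Δx = (I − A)⁻¹ Δd with Δd having +150 in the Metals component and 0 elsewhere.
So Δx_3 = L_31 · (+150), where L_31 = adj(I−A)_31 / det(I−A) = 0.3000 / 0.4140.
Δx_3 = 0.3000 × (+150) / 0.4140 = 45.00 / 0.4140 ≈ 108.7.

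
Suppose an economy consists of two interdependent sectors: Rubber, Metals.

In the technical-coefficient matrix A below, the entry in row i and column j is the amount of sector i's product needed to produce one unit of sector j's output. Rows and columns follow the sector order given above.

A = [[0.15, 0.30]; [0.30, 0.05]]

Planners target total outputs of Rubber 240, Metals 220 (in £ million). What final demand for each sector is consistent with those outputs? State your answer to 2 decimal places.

d_R = 138.00, d_M = 137.00

I − A =
  [   0.85    -0.30]
  [  -0.30     0.95]
d = (I − A) x:
  d_R = (+0.85)·240 + (-0.30)·220 = 138.00
  d_M = (-0.30)·240 + (+0.95)·220 = 137.00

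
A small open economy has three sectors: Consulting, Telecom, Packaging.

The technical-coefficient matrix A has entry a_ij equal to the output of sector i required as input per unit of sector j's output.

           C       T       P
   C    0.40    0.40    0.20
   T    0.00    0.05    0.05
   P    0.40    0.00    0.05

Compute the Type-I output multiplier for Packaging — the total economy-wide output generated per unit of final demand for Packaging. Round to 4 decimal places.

m_P = 1.7705

I − A =
  [   0.60    -0.40    -0.20]
  [   0.00     0.95    -0.05]
  [  -0.40     0.00     0.95]
Cofactors of I−A, C_ij = (−1)^(i+j)·(minor ij) (rows/columns in the sector order above):
  C_11 = (0.95)(0.95) − (-0.05)(0.00) = 0.9025
  C_12 = −[(0.00)(0.95) − (-0.05)(-0.40)] = 0.0200
  C_13 = (0.00)(0.00) − (0.95)(-0.40) = 0.3800
  C_21 = −[(-0.40)(0.95) − (-0.20)(0.00)] = 0.3800
  C_22 = (0.60)(0.95) − (-0.20)(-0.40) = 0.4900
  C_23 = −[(0.60)(0.00) − (-0.40)(-0.40)] = 0.1600
  C_31 = (-0.40)(-0.05) − (-0.20)(0.95) = 0.2100
  C_32 = −[(0.60)(-0.05) − (-0.20)(0.00)] = 0.0300
  C_33 = (0.60)(0.95) − (-0.40)(0.00) = 0.5700
det(I−A) = Σ_j (I−A)_1j·C_1j = (0.60)(0.9025) + (-0.40)(0.0200) + (-0.20)(0.3800) = 0.4575
adj(I−A) = Cᵀ =
  [ 0.9025   0.3800   0.2100]
  [ 0.0200   0.4900   0.0300]
  [ 0.3800   0.1600   0.5700]
(I − A)⁻¹ = adj(I−A) / det(I−A) ≈
  [   1.97268     0.83060     0.45902]
  [   0.04372     1.07104     0.06557]
  [   0.83060     0.34973     1.24590]
The output multiplier for sector j is the column-j sum of the Leontief inverse (I − A)⁻¹ = adj(I−A) / det(I−A).
Column P of adj(I−A): (0.2100, 0.0300, 0.5700); det(I−A) = 0.4575.
m_P = (0.2100 + 0.0300 + 0.5700) / 0.4575 = 0.81 / 0.4575 ≈ 1.7705.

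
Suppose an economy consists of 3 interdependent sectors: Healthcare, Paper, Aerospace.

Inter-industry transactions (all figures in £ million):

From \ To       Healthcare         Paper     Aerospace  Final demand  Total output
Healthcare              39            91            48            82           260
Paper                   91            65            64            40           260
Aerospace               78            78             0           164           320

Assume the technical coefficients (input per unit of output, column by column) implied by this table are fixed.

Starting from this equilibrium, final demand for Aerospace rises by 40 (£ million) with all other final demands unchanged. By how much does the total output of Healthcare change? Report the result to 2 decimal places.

Technical coefficients a_ij = z_ij / X_j:
  a_HH = 39/260 = 0.15, a_PH = 91/260 = 0.35, a_AH = 78/260 = 0.30
  a_HP = 91/260 = 0.35, a_PP = 65/260 = 0.25, a_AP = 78/260 = 0.30
  a_HA = 48/320 = 0.15, a_PA = 64/320 = 0.20, a_AA = 0/320 = 0.00
I − A =
  [   0.85    -0.35    -0.15]
  [  -0.35     0.75    -0.20]
  [  -0.30    -0.30     1.00]
Cofactors of I−A, C_ij = (−1)^(i+j)·(minor ij) (rows/columns in the sector order above):
  C_11 = (0.75)(1.00) − (-0.20)(-0.30) = 0.6900
  C_12 = −[(-0.35)(1.00) − (-0.20)(-0.30)] = 0.4100
  C_13 = (-0.35)(-0.30) − (0.75)(-0.30) = 0.3300
  C_21 = −[(-0.35)(1.00) − (-0.15)(-0.30)] = 0.3950
  C_22 = (0.85)(1.00) − (-0.15)(-0.30) = 0.8050
  C_23 = −[(0.85)(-0.30) − (-0.35)(-0.30)] = 0.3600
  C_31 = (-0.35)(-0.20) − (-0.15)(0.75) = 0.1825
  C_32 = −[(0.85)(-0.20) − (-0.15)(-0.35)] = 0.2225
  C_33 = (0.85)(0.75) − (-0.35)(-0.35) = 0.5150
det(I−A) = Σ_j (I−A)_1j·C_1j = (0.85)(0.6900) + (-0.35)(0.4100) + (-0.15)(0.3300) = 0.3935
adj(I−A) = Cᵀ =
  [ 0.6900   0.3950   0.1825]
  [ 0.4100   0.8050   0.2225]
  [ 0.3300   0.3600   0.5150]
(I − A)⁻¹ = adj(I−A) / det(I−A) ≈
  [   1.7535     1.0038     0.4638]
  [   1.0419     2.0457     0.5654]
  [   0.8386     0.9149     1.3088]
Δx = (I − A)⁻¹ Δd with Δd having +40 in the Aerospace component and 0 elsewhere.
So Δx_H = L_HA · (+40), where L_HA = adj(I−A)_HA / det(I−A) = 0.1825 / 0.3935.
Δx_H = 0.1825 × (+40) / 0.3935 = 7.30 / 0.3935 ≈ 18.55.

Δx_H = 18.55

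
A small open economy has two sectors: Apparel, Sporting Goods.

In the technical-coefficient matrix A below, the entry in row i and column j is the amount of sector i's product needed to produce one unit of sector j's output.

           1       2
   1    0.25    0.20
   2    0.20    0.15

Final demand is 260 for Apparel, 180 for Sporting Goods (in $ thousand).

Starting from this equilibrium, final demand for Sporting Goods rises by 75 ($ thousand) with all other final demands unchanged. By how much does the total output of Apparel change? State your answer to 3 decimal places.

I − A =
  [   0.75    -0.20]
  [  -0.20     0.85]
det(I−A) = (0.75)(0.85) − (-0.20)(-0.20) = 0.5975
adj(I−A) = [[0.85, 0.20], [0.20, 0.75]]
(I − A)⁻¹ = adj(I−A) / det(I−A) ≈
  [   1.4226     0.3347]
  [   0.3347     1.2552]
Δx = (I − A)⁻¹ Δd with Δd having +75 in the Sporting Goods component and 0 elsewhere.
So Δx_1 = L_12 · (+75), where L_12 = adj(I−A)_12 / det(I−A) = 0.20 / 0.5975.
Δx_1 = 0.20 × (+75) / 0.5975 = 15.00 / 0.5975 ≈ 25.105.

Δx_1 = 25.105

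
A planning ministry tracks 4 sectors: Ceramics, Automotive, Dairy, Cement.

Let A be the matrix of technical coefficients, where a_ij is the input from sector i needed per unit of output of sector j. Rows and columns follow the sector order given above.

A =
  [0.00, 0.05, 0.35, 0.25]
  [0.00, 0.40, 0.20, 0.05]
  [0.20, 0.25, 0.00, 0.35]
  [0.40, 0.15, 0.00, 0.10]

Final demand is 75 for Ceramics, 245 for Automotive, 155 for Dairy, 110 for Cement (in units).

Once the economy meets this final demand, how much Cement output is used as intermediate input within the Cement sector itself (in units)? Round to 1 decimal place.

z_44 = 39.8

I − A =
  [   1.00    -0.05    -0.35    -0.25]
  [   0.00     0.60    -0.20    -0.05]
  [  -0.20    -0.25     1.00    -0.35]
  [  -0.40    -0.15     0.00     0.90]
Compute the cofactors C_ij = (−1)^(i+j)·(3×3 minor ij) of I−A; the adjugate is their transpose:
adj(I−A) = Cᵀ =
  [ 0.477000   0.179625   0.202875   0.221375]
  [ 0.084000   0.688000   0.167000   0.126500]
  [ 0.195500   0.276000   0.471500   0.253000]
  [ 0.226000   0.194500   0.118000   0.506000]
det(I−A) = Σ_j (I−A)_1j·C_1j = (1.00)(0.477000) + (-0.05)(0.084000) + (-0.35)(0.195500) + (-0.25)(0.226000) = 0.347875
(I − A)⁻¹ = adj(I−A) / det(I−A) ≈
  [   1.3712     0.5163     0.5832     0.6364]
  [   0.2415     1.9777     0.4801     0.3636]
  [   0.5620     0.7934     1.3554     0.7273]
  [   0.6497     0.5591     0.3392     1.4545]
First solve x = (I − A)⁻¹ d = adj(I−A)·d / det(I−A); in particular x_4 = (0.226000·75 + 0.194500·245 + 0.118000·155 + 0.506000·110) / 0.347875 = 138.5525 / 0.347875 ≈ 398.282.
Intermediate flow from 4 to 4: z_44 = a_44 · x_4 = 0.10 × 138.5525 / 0.347875 = 13.85525 / 0.347875 ≈ 39.8.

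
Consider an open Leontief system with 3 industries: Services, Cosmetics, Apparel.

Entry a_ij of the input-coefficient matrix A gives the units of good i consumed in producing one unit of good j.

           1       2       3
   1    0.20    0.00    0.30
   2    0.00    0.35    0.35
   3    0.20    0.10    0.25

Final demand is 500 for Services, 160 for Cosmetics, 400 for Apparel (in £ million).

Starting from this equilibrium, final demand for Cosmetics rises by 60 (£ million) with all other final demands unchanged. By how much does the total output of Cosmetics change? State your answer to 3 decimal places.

Δx_2 = 100.310

I − A =
  [   0.80     0.00    -0.30]
  [   0.00     0.65    -0.35]
  [  -0.20    -0.10     0.75]
Cofactors of I−A, C_ij = (−1)^(i+j)·(minor ij) (rows/columns in the sector order above):
  C_11 = (0.65)(0.75) − (-0.35)(-0.10) = 0.4525
  C_12 = −[(0.00)(0.75) − (-0.35)(-0.20)] = 0.0700
  C_13 = (0.00)(-0.10) − (0.65)(-0.20) = 0.1300
  C_21 = −[(0.00)(0.75) − (-0.30)(-0.10)] = 0.0300
  C_22 = (0.80)(0.75) − (-0.30)(-0.20) = 0.5400
  C_23 = −[(0.80)(-0.10) − (0.00)(-0.20)] = 0.0800
  C_31 = (0.00)(-0.35) − (-0.30)(0.65) = 0.1950
  C_32 = −[(0.80)(-0.35) − (-0.30)(0.00)] = 0.2800
  C_33 = (0.80)(0.65) − (0.00)(0.00) = 0.5200
det(I−A) = Σ_j (I−A)_1j·C_1j = (0.80)(0.4525) + (0.00)(0.0700) + (-0.30)(0.1300) = 0.3230
adj(I−A) = Cᵀ =
  [ 0.4525   0.0300   0.1950]
  [ 0.0700   0.5400   0.2800]
  [ 0.1300   0.0800   0.5200]
(I − A)⁻¹ = adj(I−A) / det(I−A) ≈
  [   1.4009     0.0929     0.6037]
  [   0.2167     1.6718     0.8669]
  [   0.4025     0.2477     1.6099]
Δx = (I − A)⁻¹ Δd with Δd having +60 in the Cosmetics component and 0 elsewhere.
So Δx_2 = L_22 · (+60), where L_22 = adj(I−A)_22 / det(I−A) = 0.5400 / 0.3230.
Δx_2 = 0.5400 × (+60) / 0.3230 = 32.40 / 0.3230 ≈ 100.310.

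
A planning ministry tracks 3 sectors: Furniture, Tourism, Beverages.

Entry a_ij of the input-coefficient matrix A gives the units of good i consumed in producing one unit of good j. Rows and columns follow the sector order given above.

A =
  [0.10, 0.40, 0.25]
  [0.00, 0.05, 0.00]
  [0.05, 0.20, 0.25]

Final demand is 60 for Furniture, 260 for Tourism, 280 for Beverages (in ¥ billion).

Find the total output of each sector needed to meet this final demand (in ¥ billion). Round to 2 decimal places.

x_F = 318.17, x_T = 273.68, x_B = 467.53

I − A =
  [   0.90    -0.40    -0.25]
  [   0.00     0.95     0.00]
  [  -0.05    -0.20     0.75]
Cofactors of I−A, C_ij = (−1)^(i+j)·(minor ij) (rows/columns in the sector order above):
  C_11 = (0.95)(0.75) − (0.00)(-0.20) = 0.7125
  C_12 = −[(0.00)(0.75) − (0.00)(-0.05)] = 0.0000
  C_13 = (0.00)(-0.20) − (0.95)(-0.05) = 0.0475
  C_21 = −[(-0.40)(0.75) − (-0.25)(-0.20)] = 0.3500
  C_22 = (0.90)(0.75) − (-0.25)(-0.05) = 0.6625
  C_23 = −[(0.90)(-0.20) − (-0.40)(-0.05)] = 0.2000
  C_31 = (-0.40)(0.00) − (-0.25)(0.95) = 0.2375
  C_32 = −[(0.90)(0.00) − (-0.25)(0.00)] = 0.0000
  C_33 = (0.90)(0.95) − (-0.40)(0.00) = 0.8550
det(I−A) = Σ_j (I−A)_1j·C_1j = (0.90)(0.7125) + (-0.40)(0.0000) + (-0.25)(0.0475) = 0.629375
adj(I−A) = Cᵀ =
  [ 0.7125   0.3500   0.2375]
  [ 0.0000   0.6625   0.0000]
  [ 0.0475   0.2000   0.8550]
(I − A)⁻¹ = adj(I−A) / det(I−A) ≈
  [   1.1321     0.5561     0.3774]
  [   0.0000     1.0526     0.0000]
  [   0.0755     0.3178     1.3585]
x = (I − A)⁻¹ d = adj(I−A)·d / det(I−A), with det(I−A) = 0.629375:
  x_F = (0.7125·60 + 0.3500·260 + 0.2375·280) / 0.629375 = 200.25 / 0.629375 ≈ 318.17
  x_T = (0.0000·60 + 0.6625·260 + 0.0000·280) / 0.629375 = 172.25 / 0.629375 ≈ 273.68
  x_B = (0.0475·60 + 0.2000·260 + 0.8550·280) / 0.629375 = 294.25 / 0.629375 ≈ 467.53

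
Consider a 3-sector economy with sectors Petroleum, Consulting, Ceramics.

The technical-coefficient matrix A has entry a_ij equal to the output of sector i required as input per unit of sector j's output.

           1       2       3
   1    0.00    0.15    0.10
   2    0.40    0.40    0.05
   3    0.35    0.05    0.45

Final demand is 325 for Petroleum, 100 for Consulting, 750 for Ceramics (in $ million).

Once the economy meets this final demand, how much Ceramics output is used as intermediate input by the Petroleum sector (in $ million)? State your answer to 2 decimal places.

I − A =
  [   1.00    -0.15    -0.10]
  [  -0.40     0.60    -0.05]
  [  -0.35    -0.05     0.55]
Cofactors of I−A, C_ij = (−1)^(i+j)·(minor ij) (rows/columns in the sector order above):
  C_11 = (0.60)(0.55) − (-0.05)(-0.05) = 0.3275
  C_12 = −[(-0.40)(0.55) − (-0.05)(-0.35)] = 0.2375
  C_13 = (-0.40)(-0.05) − (0.60)(-0.35) = 0.2300
  C_21 = −[(-0.15)(0.55) − (-0.10)(-0.05)] = 0.0875
  C_22 = (1.00)(0.55) − (-0.10)(-0.35) = 0.5150
  C_23 = −[(1.00)(-0.05) − (-0.15)(-0.35)] = 0.1025
  C_31 = (-0.15)(-0.05) − (-0.10)(0.60) = 0.0675
  C_32 = −[(1.00)(-0.05) − (-0.10)(-0.40)] = 0.0900
  C_33 = (1.00)(0.60) − (-0.15)(-0.40) = 0.5400
det(I−A) = Σ_j (I−A)_1j·C_1j = (1.00)(0.3275) + (-0.15)(0.2375) + (-0.10)(0.2300) = 0.268875
adj(I−A) = Cᵀ =
  [ 0.3275   0.0875   0.0675]
  [ 0.2375   0.5150   0.0900]
  [ 0.2300   0.1025   0.5400]
(I − A)⁻¹ = adj(I−A) / det(I−A) ≈
  [   1.2180     0.3254     0.2510]
  [   0.8833     1.9154     0.3347]
  [   0.8554     0.3812     2.0084]
First solve x = (I − A)⁻¹ d = adj(I−A)·d / det(I−A); in particular x_1 = (0.3275·325 + 0.0875·100 + 0.0675·750) / 0.268875 = 165.8125 / 0.268875 ≈ 616.6899.
Intermediate flow from 3 to 1: z_31 = a_31 · x_1 = 0.35 × 165.8125 / 0.268875 = 58.034375 / 0.268875 ≈ 215.84.

z_31 = 215.84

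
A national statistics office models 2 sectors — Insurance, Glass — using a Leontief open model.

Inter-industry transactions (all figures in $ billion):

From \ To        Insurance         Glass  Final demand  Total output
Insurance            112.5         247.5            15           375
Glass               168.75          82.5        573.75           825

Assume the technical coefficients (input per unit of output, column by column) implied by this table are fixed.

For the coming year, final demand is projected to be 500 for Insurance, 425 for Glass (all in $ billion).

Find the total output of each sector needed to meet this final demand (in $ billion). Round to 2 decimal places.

x_I = 1166.67, x_G = 1055.56

Technical coefficients a_ij = z_ij / X_j:
  a_II = 112.5/375 = 0.30, a_GI = 168.75/375 = 0.45
  a_IG = 247.5/825 = 0.30, a_GG = 82.5/825 = 0.10
I − A =
  [   0.70    -0.30]
  [  -0.45     0.90]
det(I−A) = (0.70)(0.90) − (-0.30)(-0.45) = 0.4950
adj(I−A) = [[0.90, 0.30], [0.45, 0.70]]
(I − A)⁻¹ = adj(I−A) / det(I−A) ≈
  [   1.8182     0.6061]
  [   0.9091     1.4141]
x = (I − A)⁻¹ d = adj(I−A)·d / det(I−A), with det(I−A) = 0.4950:
  x_I = (0.90·500 + 0.30·425) / 0.4950 = 577.50 / 0.4950 ≈ 1166.67
  x_G = (0.45·500 + 0.70·425) / 0.4950 = 522.50 / 0.4950 ≈ 1055.56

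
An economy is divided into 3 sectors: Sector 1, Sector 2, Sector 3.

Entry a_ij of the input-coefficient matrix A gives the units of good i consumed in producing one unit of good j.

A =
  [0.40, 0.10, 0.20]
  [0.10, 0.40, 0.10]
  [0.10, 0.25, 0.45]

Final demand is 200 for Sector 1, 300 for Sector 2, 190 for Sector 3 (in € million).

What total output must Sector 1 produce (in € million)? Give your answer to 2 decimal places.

I − A =
  [   0.60    -0.10    -0.20]
  [  -0.10     0.60    -0.10]
  [  -0.10    -0.25     0.55]
Cofactors of I−A, C_ij = (−1)^(i+j)·(minor ij) (rows/columns in the sector order above):
  C_11 = (0.60)(0.55) − (-0.10)(-0.25) = 0.3050
  C_12 = −[(-0.10)(0.55) − (-0.10)(-0.10)] = 0.0650
  C_13 = (-0.10)(-0.25) − (0.60)(-0.10) = 0.0850
  C_21 = −[(-0.10)(0.55) − (-0.20)(-0.25)] = 0.1050
  C_22 = (0.60)(0.55) − (-0.20)(-0.10) = 0.3100
  C_23 = −[(0.60)(-0.25) − (-0.10)(-0.10)] = 0.1600
  C_31 = (-0.10)(-0.10) − (-0.20)(0.60) = 0.1300
  C_32 = −[(0.60)(-0.10) − (-0.20)(-0.10)] = 0.0800
  C_33 = (0.60)(0.60) − (-0.10)(-0.10) = 0.3500
det(I−A) = Σ_j (I−A)_1j·C_1j = (0.60)(0.3050) + (-0.10)(0.0650) + (-0.20)(0.0850) = 0.1595
adj(I−A) = Cᵀ =
  [ 0.3050   0.1050   0.1300]
  [ 0.0650   0.3100   0.0800]
  [ 0.0850   0.1600   0.3500]
(I − A)⁻¹ = adj(I−A) / det(I−A) ≈
  [   1.9122     0.6583     0.8150]
  [   0.4075     1.9436     0.5016]
  [   0.5329     1.0031     2.1944]
x = (I − A)⁻¹ d = adj(I−A)·d / det(I−A), with det(I−A) = 0.1595:
  x_1 = (0.3050·200 + 0.1050·300 + 0.1300·190) / 0.1595 = 117.20 / 0.1595 ≈ 734.80
  x_2 = (0.0650·200 + 0.3100·300 + 0.0800·190) / 0.1595 = 121.20 / 0.1595 ≈ 759.87
  x_3 = (0.0850·200 + 0.1600·300 + 0.3500·190) / 0.1595 = 131.50 / 0.1595 ≈ 824.45

x_1 = 734.80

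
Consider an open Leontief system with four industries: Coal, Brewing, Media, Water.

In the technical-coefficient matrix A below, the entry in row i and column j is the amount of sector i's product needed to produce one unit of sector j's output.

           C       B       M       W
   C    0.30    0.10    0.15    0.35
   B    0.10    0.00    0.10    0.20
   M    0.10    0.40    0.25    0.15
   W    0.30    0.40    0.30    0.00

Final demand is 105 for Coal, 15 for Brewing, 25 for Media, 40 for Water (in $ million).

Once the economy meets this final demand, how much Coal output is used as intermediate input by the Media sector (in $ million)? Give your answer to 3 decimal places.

I − A =
  [   0.70    -0.10    -0.15    -0.35]
  [  -0.10     1.00    -0.10    -0.20]
  [  -0.10    -0.40     0.75    -0.15]
  [  -0.30    -0.40    -0.30     1.00]
Compute the cofactors C_ij = (−1)^(i+j)·(3×3 minor ij) of I−A; the adjugate is their transpose:
adj(I−A) = Cᵀ =
  [ 0.5750   0.2865   0.2730   0.2995]
  [ 0.1360   0.3825   0.1360   0.1445]
  [ 0.2070   0.3085   0.5090   0.2105]
  [ 0.2890   0.3315   0.2890   0.4675]
det(I−A) = Σ_j (I−A)_1j·C_1j = (0.70)(0.5750) + (-0.10)(0.1360) + (-0.15)(0.2070) + (-0.35)(0.2890) = 0.2567
(I − A)⁻¹ = adj(I−A) / det(I−A) ≈
  [   2.2400     1.1161     1.0635     1.1667]
  [   0.5298     1.4901     0.5298     0.5629]
  [   0.8064     1.2018     1.9829     0.8200]
  [   1.1258     1.2914     1.1258     1.8212]
First solve x = (I − A)⁻¹ d = adj(I−A)·d / det(I−A); in particular x_M = (0.2070·105 + 0.3085·15 + 0.5090·25 + 0.2105·40) / 0.2567 = 47.5075 / 0.2567 ≈ 185.07012.
Intermediate flow from C to M: z_CM = a_CM · x_M = 0.15 × 47.5075 / 0.2567 = 7.126125 / 0.2567 ≈ 27.761.

z_CM = 27.761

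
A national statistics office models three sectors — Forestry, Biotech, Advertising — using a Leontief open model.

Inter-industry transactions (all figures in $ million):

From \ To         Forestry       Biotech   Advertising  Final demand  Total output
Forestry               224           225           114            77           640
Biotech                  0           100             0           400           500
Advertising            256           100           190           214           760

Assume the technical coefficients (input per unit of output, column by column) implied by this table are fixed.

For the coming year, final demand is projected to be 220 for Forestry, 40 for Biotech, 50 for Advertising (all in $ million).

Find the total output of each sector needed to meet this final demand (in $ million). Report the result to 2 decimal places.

Technical coefficients a_ij = z_ij / X_j:
  a_11 = 224/640 = 0.35, a_21 = 0/640 = 0.00, a_31 = 256/640 = 0.40
  a_12 = 225/500 = 0.45, a_22 = 100/500 = 0.20, a_32 = 100/500 = 0.20
  a_13 = 114/760 = 0.15, a_23 = 0/760 = 0.00, a_33 = 190/760 = 0.25
I − A =
  [   0.65    -0.45    -0.15]
  [   0.00     0.80     0.00]
  [  -0.40    -0.20     0.75]
Cofactors of I−A, C_ij = (−1)^(i+j)·(minor ij) (rows/columns in the sector order above):
  C_11 = (0.80)(0.75) − (0.00)(-0.20) = 0.6000
  C_12 = −[(0.00)(0.75) − (0.00)(-0.40)] = 0.0000
  C_13 = (0.00)(-0.20) − (0.80)(-0.40) = 0.3200
  C_21 = −[(-0.45)(0.75) − (-0.15)(-0.20)] = 0.3675
  C_22 = (0.65)(0.75) − (-0.15)(-0.40) = 0.4275
  C_23 = −[(0.65)(-0.20) − (-0.45)(-0.40)] = 0.3100
  C_31 = (-0.45)(0.00) − (-0.15)(0.80) = 0.1200
  C_32 = −[(0.65)(0.00) − (-0.15)(0.00)] = 0.0000
  C_33 = (0.65)(0.80) − (-0.45)(0.00) = 0.5200
det(I−A) = Σ_j (I−A)_1j·C_1j = (0.65)(0.6000) + (-0.45)(0.0000) + (-0.15)(0.3200) = 0.3420
adj(I−A) = Cᵀ =
  [ 0.6000   0.3675   0.1200]
  [ 0.0000   0.4275   0.0000]
  [ 0.3200   0.3100   0.5200]
(I − A)⁻¹ = adj(I−A) / det(I−A) ≈
  [   1.7544     1.0746     0.3509]
  [   0.0000     1.2500     0.0000]
  [   0.9357     0.9064     1.5205]
x = (I − A)⁻¹ d = adj(I−A)·d / det(I−A), with det(I−A) = 0.3420:
  x_1 = (0.6000·220 + 0.3675·40 + 0.1200·50) / 0.3420 = 152.70 / 0.3420 ≈ 446.49
  x_2 = (0.0000·220 + 0.4275·40 + 0.0000·50) / 0.3420 = 17.10 / 0.3420 = 50.00
  x_3 = (0.3200·220 + 0.3100·40 + 0.5200·50) / 0.3420 = 108.80 / 0.3420 ≈ 318.13

x_1 = 446.49, x_2 = 50.00, x_3 = 318.13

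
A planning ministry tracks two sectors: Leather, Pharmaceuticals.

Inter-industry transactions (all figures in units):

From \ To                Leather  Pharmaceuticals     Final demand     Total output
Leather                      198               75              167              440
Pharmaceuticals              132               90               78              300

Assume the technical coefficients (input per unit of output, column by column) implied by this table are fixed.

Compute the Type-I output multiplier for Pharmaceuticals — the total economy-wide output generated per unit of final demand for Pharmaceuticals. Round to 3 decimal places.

m_2 = 2.581

Technical coefficients a_ij = z_ij / X_j:
  a_11 = 198/440 = 0.45, a_21 = 132/440 = 0.30
  a_12 = 75/300 = 0.25, a_22 = 90/300 = 0.30
I − A =
  [   0.55    -0.25]
  [  -0.30     0.70]
det(I−A) = (0.55)(0.70) − (-0.25)(-0.30) = 0.3100
adj(I−A) = [[0.70, 0.25], [0.30, 0.55]]
(I − A)⁻¹ = adj(I−A) / det(I−A) ≈
  [   2.2581     0.8065]
  [   0.9677     1.7742]
The output multiplier for sector j is the column-j sum of the Leontief inverse (I − A)⁻¹ = adj(I−A) / det(I−A).
Column 2 of adj(I−A): (0.25, 0.55); det(I−A) = 0.3100.
m_2 = (0.25 + 0.55) / 0.3100 = 0.80 / 0.3100 ≈ 2.581.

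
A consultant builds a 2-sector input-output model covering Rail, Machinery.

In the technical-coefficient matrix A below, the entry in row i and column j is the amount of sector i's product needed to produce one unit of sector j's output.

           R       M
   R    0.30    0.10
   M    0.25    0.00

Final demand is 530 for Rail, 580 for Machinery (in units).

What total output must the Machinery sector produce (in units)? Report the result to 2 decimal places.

I − A =
  [   0.70    -0.10]
  [  -0.25     1.00]
det(I−A) = (0.70)(1.00) − (-0.10)(-0.25) = 0.6750
adj(I−A) = [[1.00, 0.10], [0.25, 0.70]]
(I − A)⁻¹ = adj(I−A) / det(I−A) ≈
  [   1.4815     0.1481]
  [   0.3704     1.0370]
x = (I − A)⁻¹ d = adj(I−A)·d / det(I−A), with det(I−A) = 0.6750:
  x_R = (1.00·530 + 0.10·580) / 0.6750 = 588.00 / 0.6750 ≈ 871.11
  x_M = (0.25·530 + 0.70·580) / 0.6750 = 538.50 / 0.6750 ≈ 797.78

x_M = 797.78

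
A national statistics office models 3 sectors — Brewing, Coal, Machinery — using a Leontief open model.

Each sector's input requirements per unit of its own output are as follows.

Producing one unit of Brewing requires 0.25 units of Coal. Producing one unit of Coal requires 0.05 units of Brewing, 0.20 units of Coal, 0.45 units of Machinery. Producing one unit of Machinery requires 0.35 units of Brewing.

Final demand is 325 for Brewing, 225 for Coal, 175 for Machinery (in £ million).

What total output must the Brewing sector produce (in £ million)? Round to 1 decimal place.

x_B = 475.4

I − A =
  [   1.00    -0.05    -0.35]
  [  -0.25     0.80     0.00]
  [   0.00    -0.45     1.00]
Cofactors of I−A, C_ij = (−1)^(i+j)·(minor ij) (rows/columns in the sector order above):
  C_11 = (0.80)(1.00) − (0.00)(-0.45) = 0.8000
  C_12 = −[(-0.25)(1.00) − (0.00)(0.00)] = 0.2500
  C_13 = (-0.25)(-0.45) − (0.80)(0.00) = 0.1125
  C_21 = −[(-0.05)(1.00) − (-0.35)(-0.45)] = 0.2075
  C_22 = (1.00)(1.00) − (-0.35)(0.00) = 1.0000
  C_23 = −[(1.00)(-0.45) − (-0.05)(0.00)] = 0.4500
  C_31 = (-0.05)(0.00) − (-0.35)(0.80) = 0.2800
  C_32 = −[(1.00)(0.00) − (-0.35)(-0.25)] = 0.0875
  C_33 = (1.00)(0.80) − (-0.05)(-0.25) = 0.7875
det(I−A) = Σ_j (I−A)_1j·C_1j = (1.00)(0.8000) + (-0.05)(0.2500) + (-0.35)(0.1125) = 0.748125
adj(I−A) = Cᵀ =
  [ 0.8000   0.2075   0.2800]
  [ 0.2500   1.0000   0.0875]
  [ 0.1125   0.4500   0.7875]
(I − A)⁻¹ = adj(I−A) / det(I−A) ≈
  [   1.0693     0.2774     0.3743]
  [   0.3342     1.3367     0.1170]
  [   0.1504     0.6015     1.0526]
x = (I − A)⁻¹ d = adj(I−A)·d / det(I−A), with det(I−A) = 0.748125:
  x_B = (0.8000·325 + 0.2075·225 + 0.2800·175) / 0.748125 = 355.6875 / 0.748125 ≈ 475.4
  x_C = (0.2500·325 + 1.0000·225 + 0.0875·175) / 0.748125 = 321.5625 / 0.748125 ≈ 429.8
  x_M = (0.1125·325 + 0.4500·225 + 0.7875·175) / 0.748125 = 275.625 / 0.748125 ≈ 368.4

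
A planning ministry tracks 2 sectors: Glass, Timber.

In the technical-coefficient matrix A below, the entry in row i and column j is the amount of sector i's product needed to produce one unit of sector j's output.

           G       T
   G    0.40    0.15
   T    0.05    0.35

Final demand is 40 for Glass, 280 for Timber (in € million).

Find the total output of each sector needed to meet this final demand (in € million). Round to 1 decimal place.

I − A =
  [   0.60    -0.15]
  [  -0.05     0.65]
det(I−A) = (0.60)(0.65) − (-0.15)(-0.05) = 0.3825
adj(I−A) = [[0.65, 0.15], [0.05, 0.60]]
(I − A)⁻¹ = adj(I−A) / det(I−A) ≈
  [   1.6993     0.3922]
  [   0.1307     1.5686]
x = (I − A)⁻¹ d = adj(I−A)·d / det(I−A), with det(I−A) = 0.3825:
  x_G = (0.65·40 + 0.15·280) / 0.3825 = 68.00 / 0.3825 ≈ 177.8
  x_T = (0.05·40 + 0.60·280) / 0.3825 = 170.00 / 0.3825 ≈ 444.4

x_G = 177.8, x_T = 444.4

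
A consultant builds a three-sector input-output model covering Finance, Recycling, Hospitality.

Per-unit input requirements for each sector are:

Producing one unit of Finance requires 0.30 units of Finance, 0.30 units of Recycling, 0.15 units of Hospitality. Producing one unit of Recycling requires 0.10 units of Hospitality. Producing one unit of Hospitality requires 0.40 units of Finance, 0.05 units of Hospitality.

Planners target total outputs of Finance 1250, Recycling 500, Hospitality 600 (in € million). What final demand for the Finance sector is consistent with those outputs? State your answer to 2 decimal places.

I − A =
  [   0.70     0.00    -0.40]
  [  -0.30     1.00     0.00]
  [  -0.15    -0.10     0.95]
d = (I − A) x:
  d_F = (+0.70)·1250 + (+0.00)·500 + (-0.40)·600 = 635.00
  d_R = (-0.30)·1250 + (+1.00)·500 + (+0.00)·600 = 125.00
  d_H = (-0.15)·1250 + (-0.10)·500 + (+0.95)·600 = 332.50

d_F = 635.00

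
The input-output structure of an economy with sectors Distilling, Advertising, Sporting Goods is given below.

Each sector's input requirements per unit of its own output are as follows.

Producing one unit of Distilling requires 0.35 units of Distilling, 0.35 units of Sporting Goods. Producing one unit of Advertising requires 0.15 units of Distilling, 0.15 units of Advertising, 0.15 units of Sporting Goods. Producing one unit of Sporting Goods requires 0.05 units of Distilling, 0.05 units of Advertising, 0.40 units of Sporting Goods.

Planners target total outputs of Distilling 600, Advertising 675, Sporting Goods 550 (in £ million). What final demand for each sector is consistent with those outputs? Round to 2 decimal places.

d_D = 261.25, d_A = 546.25, d_S = 18.75

I − A =
  [   0.65    -0.15    -0.05]
  [   0.00     0.85    -0.05]
  [  -0.35    -0.15     0.60]
d = (I − A) x:
  d_D = (+0.65)·600 + (-0.15)·675 + (-0.05)·550 = 261.25
  d_A = (+0.00)·600 + (+0.85)·675 + (-0.05)·550 = 546.25
  d_S = (-0.35)·600 + (-0.15)·675 + (+0.60)·550 = 18.75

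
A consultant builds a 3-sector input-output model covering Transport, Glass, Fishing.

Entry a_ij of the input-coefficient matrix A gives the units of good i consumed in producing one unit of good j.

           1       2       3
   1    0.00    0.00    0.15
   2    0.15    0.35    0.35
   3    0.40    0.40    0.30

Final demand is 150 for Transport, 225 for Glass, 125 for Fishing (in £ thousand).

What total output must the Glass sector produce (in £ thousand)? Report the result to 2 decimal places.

x_2 = 851.36

I − A =
  [   1.00     0.00    -0.15]
  [  -0.15     0.65    -0.35]
  [  -0.40    -0.40     0.70]
Cofactors of I−A, C_ij = (−1)^(i+j)·(minor ij) (rows/columns in the sector order above):
  C_11 = (0.65)(0.70) − (-0.35)(-0.40) = 0.3150
  C_12 = −[(-0.15)(0.70) − (-0.35)(-0.40)] = 0.2450
  C_13 = (-0.15)(-0.40) − (0.65)(-0.40) = 0.3200
  C_21 = −[(0.00)(0.70) − (-0.15)(-0.40)] = 0.0600
  C_22 = (1.00)(0.70) − (-0.15)(-0.40) = 0.6400
  C_23 = −[(1.00)(-0.40) − (0.00)(-0.40)] = 0.4000
  C_31 = (0.00)(-0.35) − (-0.15)(0.65) = 0.0975
  C_32 = −[(1.00)(-0.35) − (-0.15)(-0.15)] = 0.3725
  C_33 = (1.00)(0.65) − (0.00)(-0.15) = 0.6500
det(I−A) = Σ_j (I−A)_1j·C_1j = (1.00)(0.3150) + (0.00)(0.2450) + (-0.15)(0.3200) = 0.2670
adj(I−A) = Cᵀ =
  [ 0.3150   0.0600   0.0975]
  [ 0.2450   0.6400   0.3725]
  [ 0.3200   0.4000   0.6500]
(I − A)⁻¹ = adj(I−A) / det(I−A) ≈
  [   1.1798     0.2247     0.3652]
  [   0.9176     2.3970     1.3951]
  [   1.1985     1.4981     2.4345]
x = (I − A)⁻¹ d = adj(I−A)·d / det(I−A), with det(I−A) = 0.2670:
  x_1 = (0.3150·150 + 0.0600·225 + 0.0975·125) / 0.2670 = 72.9375 / 0.2670 ≈ 273.17
  x_2 = (0.2450·150 + 0.6400·225 + 0.3725·125) / 0.2670 = 227.3125 / 0.2670 ≈ 851.36
  x_3 = (0.3200·150 + 0.4000·225 + 0.6500·125) / 0.2670 = 219.25 / 0.2670 ≈ 821.16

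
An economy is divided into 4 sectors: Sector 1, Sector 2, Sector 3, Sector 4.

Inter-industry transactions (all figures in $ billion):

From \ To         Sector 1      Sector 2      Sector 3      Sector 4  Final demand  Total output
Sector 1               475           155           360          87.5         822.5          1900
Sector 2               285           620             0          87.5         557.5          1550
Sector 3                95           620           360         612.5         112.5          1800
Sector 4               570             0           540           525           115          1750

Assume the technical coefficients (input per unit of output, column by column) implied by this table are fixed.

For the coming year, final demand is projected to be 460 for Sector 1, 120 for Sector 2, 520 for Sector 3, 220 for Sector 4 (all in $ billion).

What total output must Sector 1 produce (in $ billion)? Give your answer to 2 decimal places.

x_1 = 1279.52

Technical coefficients a_ij = z_ij / X_j:
  a_11 = 475/1900 = 0.25, a_21 = 285/1900 = 0.15, a_31 = 95/1900 = 0.05, a_41 = 570/1900 = 0.30
  a_12 = 155/1550 = 0.10, a_22 = 620/1550 = 0.40, a_32 = 620/1550 = 0.40, a_42 = 0/1550 = 0.00
  a_13 = 360/1800 = 0.20, a_23 = 0/1800 = 0.00, a_33 = 360/1800 = 0.20, a_43 = 540/1800 = 0.30
  a_14 = 87.5/1750 = 0.05, a_24 = 87.5/1750 = 0.05, a_34 = 612.5/1750 = 0.35, a_44 = 525/1750 = 0.30
I − A =
  [   0.75    -0.10    -0.20    -0.05]
  [  -0.15     0.60     0.00    -0.05]
  [  -0.05    -0.40     0.80    -0.35]
  [  -0.30     0.00    -0.30     0.70]
Compute the cofactors C_ij = (−1)^(i+j)·(3×3 minor ij) of I−A; the adjugate is their transpose:
adj(I−A) = Cᵀ =
  [ 0.2670   0.1075   0.0945   0.0740]
  [ 0.0810   0.3005   0.0375   0.0460]
  [ 0.1320   0.2180   0.2940   0.1720]
  [ 0.1710   0.1395   0.1665   0.3300]
det(I−A) = Σ_j (I−A)_1j·C_1j = (0.75)(0.2670) + (-0.10)(0.0810) + (-0.20)(0.1320) + (-0.05)(0.1710) = 0.1572
(I − A)⁻¹ = adj(I−A) / det(I−A) ≈
  [   1.6985     0.6838     0.6011     0.4707]
  [   0.5153     1.9116     0.2385     0.2926]
  [   0.8397     1.3868     1.8702     1.0941]
  [   1.0878     0.8874     1.0592     2.0992]
x = (I − A)⁻¹ d = adj(I−A)·d / det(I−A), with det(I−A) = 0.1572:
  x_1 = (0.2670·460 + 0.1075·120 + 0.0945·520 + 0.0740·220) / 0.1572 = 201.14 / 0.1572 ≈ 1279.52
  x_2 = (0.0810·460 + 0.3005·120 + 0.0375·520 + 0.0460·220) / 0.1572 = 102.94 / 0.1572 ≈ 654.83
  x_3 = (0.1320·460 + 0.2180·120 + 0.2940·520 + 0.1720·220) / 0.1572 = 277.60 / 0.1572 ≈ 1765.90
  x_4 = (0.1710·460 + 0.1395·120 + 0.1665·520 + 0.3300·220) / 0.1572 = 254.58 / 0.1572 ≈ 1619.47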